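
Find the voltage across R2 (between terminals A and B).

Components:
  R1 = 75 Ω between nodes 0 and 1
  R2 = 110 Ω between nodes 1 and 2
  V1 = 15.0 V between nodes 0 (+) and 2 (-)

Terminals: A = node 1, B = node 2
R1 and R2 are in series across V1 (node 0 → node 1 → node 2), and the output A–B is taken across R2, so this is a voltage divider.
Series current: I = V1/(R1 + R2) = 15/(75 + 110) = 15/185 = 0.08108 A
V_R2 = I × R2 = V1 × R2/(R1 + R2) = 15 × 110/185 = 8.919 V

Final answer: 8.919 V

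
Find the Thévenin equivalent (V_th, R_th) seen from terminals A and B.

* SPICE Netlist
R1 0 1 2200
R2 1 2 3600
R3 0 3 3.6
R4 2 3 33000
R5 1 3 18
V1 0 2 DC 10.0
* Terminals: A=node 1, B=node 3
Step 1 — V_th is the open-circuit voltage V_A - V_B (nothing connected across the terminals).
Nodal analysis, taking node 2 as the 0 V reference.
Source V1 fixes V_0 = 10 V.
KCL at each unknown node (sum of currents leaving = 0; resistances in Ω):
  Node 1: (V_1 - 10)/2200 + (V_1 - 0)/3600 + (V_1 - V_3)/18 = 0
  Node 3: (V_3 - 10)/3.6 + (V_3 - 0)/33000 + (V_3 - V_1)/18 = 0
Collecting terms (coefficients in siemens):
  0.05629·V_1 - 0.05556·V_3 = 0.004545
  0.3334·V_3 - 0.05556·V_1 = 2.778
Determinant D = (0.05629)(0.3334) - (-0.05556)(-0.05556) = 0.01568
V_1 = [(0.004545)(0.3334) - (-0.05556)(2.778)]/D = 9.94 V
V_3 = [(0.05629)(2.778) - (0.004545)(-0.05556)]/D = 9.989 V
V_th = V_1 - V_3 = 9.94 - 9.989 = -0.04921 V
Step 2 — R_th: zero the source — replace V1 by a short circuit (node 2 merges into node 0) — and find the resistance seen between A (node 1) and B (node 3).
Reduce the network between node 1 (A) and node 3 (B) by series/parallel combination:
  Rp1 = R1 ‖ R2 (parallel, both between nodes 0 and 1) = 1/(1/2200 + 1/3600) = 1366 Ω
  Rp2 = R3 ‖ R4 (parallel, both between nodes 0 and 3) = 1/(1/3.6 + 1/33000) = 3.6 Ω
  Rs1 = Rp1 + Rp2 (series, joined only at node 0) = 1366 + 3.6 = 1369 Ω
  Rp3 = R5 ‖ Rs1 (parallel, both between nodes 1 and 3) = 1/(1/18 + 1/1369) = 17.77 Ω
R_th = 17.77 Ω

Final answer: V_th = -0.04921 V, R_th = 17.77 Ω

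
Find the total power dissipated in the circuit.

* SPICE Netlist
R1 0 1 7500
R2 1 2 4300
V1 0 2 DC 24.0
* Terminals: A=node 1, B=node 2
Nodal analysis, taking node 2 as the 0 V reference.
Source V1 fixes V_0 = 24 V.
KCL at each unknown node (sum of currents leaving = 0; resistances in Ω):
  Node 1: (V_1 - 24)/7500 + (V_1 - 0)/4300 = 0
Collecting terms: 0.0003659 × V_1 = 0.0032  =>  V_1 = 8.746 V
Power in each resistor, P = (ΔV)²/R:
  P_R1 = (24 - 8.746)²/7500 = 0.03103 W
  P_R2 = (8.746 - 0)²/4300 = 0.01779 W
P_total = P_R1 + P_R2 = 0.04881 W

Final answer: 0.04881 W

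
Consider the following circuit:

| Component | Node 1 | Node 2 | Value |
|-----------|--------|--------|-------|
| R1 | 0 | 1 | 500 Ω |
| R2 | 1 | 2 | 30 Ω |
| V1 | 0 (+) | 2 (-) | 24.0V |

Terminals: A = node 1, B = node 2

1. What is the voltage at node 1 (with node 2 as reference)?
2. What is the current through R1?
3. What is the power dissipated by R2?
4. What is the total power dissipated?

Nodal analysis, taking node 2 as the 0 V reference.
Source V1 fixes V_0 = 24 V.
KCL at each unknown node (sum of currents leaving = 0; resistances in Ω):
  Node 1: (V_1 - 24)/500 + (V_1 - 0)/30 = 0
Collecting terms: 0.03533 × V_1 = 0.048  =>  V_1 = 1.358 V
Part 1:
  Read off the nodal solution: V_1 = 1.358 V
Part 2:
  I_R1 = (V_0 - V_1)/R1 = (24 - 1.358)/500 = 0.04528 A
  Magnitude: I_R1 = 0.04528 A
Part 3:
  I_R2 = (V_1 - V_2)/R2 = (1.358 - 0)/30 = 0.04528 A
  P_R2 = I_R2² × R2 = (0.04528)² × 30 = 0.06152 W
Part 4:
  Power in each resistor, P = (ΔV)²/R:
    P_R1 = (24 - 1.358)²/500 = 1.025 W
    P_R2 = (1.358 - 0)²/30 = 0.06152 W
  P_total = P_R1 + P_R2 = 1.087 W

Final answers:
1. V_1 = 1.358 V
2. I_R1 = 0.04528 A
3. P_R2 = 0.06152 W
4. P_total = 1.087 W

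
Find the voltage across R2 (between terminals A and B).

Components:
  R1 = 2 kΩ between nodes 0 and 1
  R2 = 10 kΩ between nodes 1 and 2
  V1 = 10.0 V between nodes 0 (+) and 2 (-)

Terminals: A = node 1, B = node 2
R1 and R2 are in series across V1 (node 0 → node 1 → node 2), and the output A–B is taken across R2, so this is a voltage divider.
Series current: I = V1/(R1 + R2) = 10/(2000 + 10000) = 10/12000 = 0.0008333 A
V_R2 = I × R2 = V1 × R2/(R1 + R2) = 10 × 10000/12000 = 8.333 V

Final answer: 8.333 V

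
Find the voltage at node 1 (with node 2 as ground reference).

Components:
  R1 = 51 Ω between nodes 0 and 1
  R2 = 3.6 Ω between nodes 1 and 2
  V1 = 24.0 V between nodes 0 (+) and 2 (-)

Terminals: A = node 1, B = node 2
Nodal analysis, taking node 2 as the 0 V reference.
Source V1 fixes V_0 = 24 V.
KCL at each unknown node (sum of currents leaving = 0; resistances in Ω):
  Node 1: (V_1 - 24)/51 + (V_1 - 0)/3.6 = 0
Collecting terms: 0.2974 × V_1 = 0.4706  =>  V_1 = 1.582 V
The requested potential is V_1 = 1.582 V.

Final answer: V_1 = 1.582 V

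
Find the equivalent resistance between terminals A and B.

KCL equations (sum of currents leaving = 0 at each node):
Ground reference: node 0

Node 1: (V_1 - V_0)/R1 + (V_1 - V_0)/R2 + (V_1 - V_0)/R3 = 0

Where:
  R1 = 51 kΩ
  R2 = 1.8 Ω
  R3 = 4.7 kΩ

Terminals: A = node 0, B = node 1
Reduce the network between node 0 (A) and node 1 (B) by series/parallel combination:
  Rp1 = R1 ‖ R2 ‖ R3 (parallel, all between nodes 0 and 1) = 1/(1/51000 + 1/1.8 + 1/4700) = 1.799 Ω
R_eq = 1.799 Ω

Final answer: 1.799 Ω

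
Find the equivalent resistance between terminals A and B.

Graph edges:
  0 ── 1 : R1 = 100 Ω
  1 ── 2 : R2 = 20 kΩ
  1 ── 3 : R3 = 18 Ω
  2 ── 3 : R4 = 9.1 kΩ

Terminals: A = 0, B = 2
Reduce the network between node 0 (A) and node 2 (B) by series/parallel combination:
  Rs1 = R3 + R4 (series, joined only at node 3) = 18 + 9100 = 9118 Ω
  Rp1 = R2 ‖ Rs1 (parallel, both between nodes 1 and 2) = 1/(1/20000 + 1/9118) = 6263 Ω
  Rs2 = R1 + Rp1 (series, joined only at node 1) = 100 + 6263 = 6363 Ω
R_eq = 6.363 kΩ

Final answer: 6.363 kΩ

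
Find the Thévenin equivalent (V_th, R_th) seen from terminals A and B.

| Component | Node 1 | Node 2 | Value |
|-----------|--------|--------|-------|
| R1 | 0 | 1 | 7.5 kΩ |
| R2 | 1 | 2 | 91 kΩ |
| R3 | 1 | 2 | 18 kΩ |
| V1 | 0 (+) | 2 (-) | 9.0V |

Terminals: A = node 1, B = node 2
Step 1 — V_th is the open-circuit voltage V_A - V_B (nothing connected across the terminals).
Nodal analysis, taking node 2 as the 0 V reference.
Source V1 fixes V_0 = 9 V.
KCL at each unknown node (sum of currents leaving = 0; resistances in Ω):
  Node 1: (V_1 - 9)/7500 + (V_1 - 0)/91000 + (V_1 - 0)/18000 = 0
Collecting terms: 0.0001999 × V_1 = 0.0012  =>  V_1 = 6.004 V
V_th = V_1 - V_2 = 6.004 - 0 = 6.004 V
Step 2 — R_th: zero the source — replace V1 by a short circuit (node 2 merges into node 0) — and find the resistance seen between A (node 1) and B (node 0).
Reduce the network between node 1 (A) and node 0 (B) by series/parallel combination:
  Rp1 = R1 ‖ R2 ‖ R3 (parallel, all between nodes 0 and 1) = 1/(1/7500 + 1/91000 + 1/18000) = 5003 Ω
R_th = 5.003 kΩ

Final answer: V_th = 6.004 V, R_th = 5.003 kΩ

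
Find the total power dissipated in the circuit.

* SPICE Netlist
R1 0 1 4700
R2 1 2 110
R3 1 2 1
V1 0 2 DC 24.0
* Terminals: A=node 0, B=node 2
Nodal analysis, taking node 2 as the 0 V reference.
Source V1 fixes V_0 = 24 V.
KCL at each unknown node (sum of currents leaving = 0; resistances in Ω):
  Node 1: (V_1 - 24)/4700 + (V_1 - 0)/110 + (V_1 - 0)/1 = 0
Collecting terms: 1.009 × V_1 = 0.005106  =>  V_1 = 0.005059 V
Power in each resistor, P = (ΔV)²/R:
  P_R1 = (24 - 0.005059)²/4700 = 0.1225 W
  P_R2 = (0.005059 - 0)²/110 = 0.0000002327 W
  P_R3 = (0.005059 - 0)²/1 = 0.0000256 W
P_total = P_R1 + P_R2 + P_R3 = 0.1225 W

Final answer: 0.1225 W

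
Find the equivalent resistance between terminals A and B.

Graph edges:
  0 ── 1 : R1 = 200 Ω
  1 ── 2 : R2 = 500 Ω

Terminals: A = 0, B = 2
Reduce the network between node 0 (A) and node 2 (B) by series/parallel combination:
  Rs1 = R1 + R2 (series, joined only at node 1) = 200 + 500 = 700 Ω
R_eq = 700 Ω

Final answer: 700 Ω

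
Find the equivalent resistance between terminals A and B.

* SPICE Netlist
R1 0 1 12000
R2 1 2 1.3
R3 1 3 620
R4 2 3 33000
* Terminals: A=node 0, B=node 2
Reduce the network between node 0 (A) and node 2 (B) by series/parallel combination:
  Rs1 = R3 + R4 (series, joined only at node 3) = 620 + 33000 = 33620 Ω
  Rp1 = R2 ‖ Rs1 (parallel, both between nodes 1 and 2) = 1/(1/1.3 + 1/33620) = 1.3 Ω
  Rs2 = R1 + Rp1 (series, joined only at node 1) = 12000 + 1.3 = 12000 Ω
R_eq = 12 kΩ

Final answer: 12 kΩ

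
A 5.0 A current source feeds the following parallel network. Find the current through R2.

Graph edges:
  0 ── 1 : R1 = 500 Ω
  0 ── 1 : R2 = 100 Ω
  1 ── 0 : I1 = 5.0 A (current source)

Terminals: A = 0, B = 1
All resistors sit directly between nodes 0 and 1, so they are in parallel and share one voltage V; the full source current 5 A splits among them.
1/R_par = 1/500 + 1/100 = 0.012 S  =>  R_par = 83.33 Ω
V = I × R_par = 5 × 83.33 = 416.7 V
I_R2 = V/R2 = 416.7/100 = 4.167 A

Final answer: 4.167 A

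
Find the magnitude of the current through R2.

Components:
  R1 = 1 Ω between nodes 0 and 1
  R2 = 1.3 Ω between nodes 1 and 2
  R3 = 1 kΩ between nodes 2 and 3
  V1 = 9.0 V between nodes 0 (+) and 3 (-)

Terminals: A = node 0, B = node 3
Nodal analysis, taking node 3 as the 0 V reference.
Source V1 fixes V_0 = 9 V.
KCL at each unknown node (sum of currents leaving = 0; resistances in Ω):
  Node 1: (V_1 - 9)/1 + (V_1 - V_2)/1.3 = 0
  Node 2: (V_2 - V_1)/1.3 + (V_2 - 0)/1000 = 0
Collecting terms (coefficients in siemens):
  1.769·V_1 - 0.7692·V_2 = 9
  0.7702·V_2 - 0.7692·V_1 = 0
Determinant D = (1.769)(0.7702) - (-0.7692)(-0.7692) = 0.771
V_1 = [(9)(0.7702) - (-0.7692)(0)]/D = 8.991 V
V_2 = [(1.769)(0) - (9)(-0.7692)]/D = 8.979 V
I_R2 = (V_1 - V_2)/R2 = (8.991 - 8.979)/1.3 = 0.008979 A
|I_R2| = 0.008979 A

Final answer: |I_R2| = 0.008979 A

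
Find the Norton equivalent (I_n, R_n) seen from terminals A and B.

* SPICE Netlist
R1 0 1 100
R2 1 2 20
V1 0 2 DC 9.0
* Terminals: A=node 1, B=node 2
Find the Thévenin equivalent first; then I_n = V_th/R_th and R_n = R_th.
Step 1 — V_th is the open-circuit voltage V_A - V_B (nothing connected across the terminals).
Nodal analysis, taking node 2 as the 0 V reference.
Source V1 fixes V_0 = 9 V.
KCL at each unknown node (sum of currents leaving = 0; resistances in Ω):
  Node 1: (V_1 - 9)/100 + (V_1 - 0)/20 = 0
Collecting terms: 0.06 × V_1 = 0.09  =>  V_1 = 1.5 V
V_th = V_1 - V_2 = 1.5 - 0 = 1.5 V
Step 2 — R_th: zero the source — replace V1 by a short circuit (node 2 merges into node 0) — and find the resistance seen between A (node 1) and B (node 0).
Reduce the network between node 1 (A) and node 0 (B) by series/parallel combination:
  Rp1 = R1 ‖ R2 (parallel, both between nodes 0 and 1) = 1/(1/100 + 1/20) = 16.67 Ω
R_th = 16.67 Ω
I_n = V_th/R_th = 1.5/16.67 = 0.09 A, and R_n = R_th = 16.67 Ω

Final answer: I_n = 0.09 A, R_n = 16.67 Ω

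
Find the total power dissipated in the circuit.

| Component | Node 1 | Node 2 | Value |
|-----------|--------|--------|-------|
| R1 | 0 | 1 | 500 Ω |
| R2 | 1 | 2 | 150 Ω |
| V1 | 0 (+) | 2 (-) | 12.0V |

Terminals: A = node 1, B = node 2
Nodal analysis, taking node 2 as the 0 V reference.
Source V1 fixes V_0 = 12 V.
KCL at each unknown node (sum of currents leaving = 0; resistances in Ω):
  Node 1: (V_1 - 12)/500 + (V_1 - 0)/150 = 0
Collecting terms: 0.008667 × V_1 = 0.024  =>  V_1 = 2.769 V
Power in each resistor, P = (ΔV)²/R:
  P_R1 = (12 - 2.769)²/500 = 0.1704 W
  P_R2 = (2.769 - 0)²/150 = 0.05112 W
P_total = P_R1 + P_R2 = 0.2215 W

Final answer: 0.2215 W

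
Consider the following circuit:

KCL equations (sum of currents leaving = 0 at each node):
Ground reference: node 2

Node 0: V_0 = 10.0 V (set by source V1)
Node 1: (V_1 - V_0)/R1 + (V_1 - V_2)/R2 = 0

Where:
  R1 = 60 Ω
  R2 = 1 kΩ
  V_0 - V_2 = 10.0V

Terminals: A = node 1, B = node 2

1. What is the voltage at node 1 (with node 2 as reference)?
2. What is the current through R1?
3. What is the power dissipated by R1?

Nodal analysis, taking node 2 as the 0 V reference.
Source V1 fixes V_0 = 10 V.
KCL at each unknown node (sum of currents leaving = 0; resistances in Ω):
  Node 1: (V_1 - 10)/60 + (V_1 - 0)/1000 = 0
Collecting terms: 0.01767 × V_1 = 0.1667  =>  V_1 = 9.434 V
Part 1:
  Read off the nodal solution: V_1 = 9.434 V
Part 2:
  I_R1 = (V_0 - V_1)/R1 = (10 - 9.434)/60 = 0.009434 A
  Magnitude: I_R1 = 0.009434 A
Part 3:
  I_R1 = (V_0 - V_1)/R1 = (10 - 9.434)/60 = 0.009434 A
  P_R1 = I_R1² × R1 = (0.009434)² × 60 = 0.00534 W

Final answers:
1. V_1 = 9.434 V
2. I_R1 = 0.009434 A
3. P_R1 = 0.00534 W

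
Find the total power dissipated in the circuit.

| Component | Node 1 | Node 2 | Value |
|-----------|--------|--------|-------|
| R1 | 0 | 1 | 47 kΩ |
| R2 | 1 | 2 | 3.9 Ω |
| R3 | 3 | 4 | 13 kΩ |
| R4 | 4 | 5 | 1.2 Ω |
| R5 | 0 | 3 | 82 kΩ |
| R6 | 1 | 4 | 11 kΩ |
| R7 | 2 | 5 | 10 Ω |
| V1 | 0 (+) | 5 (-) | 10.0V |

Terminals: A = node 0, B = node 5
Nodal analysis, taking node 5 as the 0 V reference.
Source V1 fixes V_0 = 10 V.
KCL at each unknown node (sum of currents leaving = 0; resistances in Ω):
  Node 1: (V_1 - 10)/47000 + (V_1 - V_2)/3.9 + (V_1 - V_4)/11000 = 0
  Node 2: (V_2 - V_1)/3.9 + (V_2 - 0)/10 = 0
  Node 3: (V_3 - V_4)/13000 + (V_3 - 10)/82000 = 0
  Node 4: (V_4 - V_3)/13000 + (V_4 - 0)/1.2 + (V_4 - V_1)/11000 = 0
Collecting terms (coefficients in siemens):
  0.2565·V_1 - 0.2564·V_2 - 0.00009091·V_4 = 0.0002128
  0.3564·V_2 - 0.2564·V_1 = 0
  0.00008912·V_3 - 0.00007692·V_4 = 0.000122
  0.8335·V_4 - 0.00009091·V_1 - 0.00007692·V_3 = 0
Solving these 4 simultaneous equations (Gaussian elimination) gives:
  V_1 = 0.002953 V, V_2 = 0.002124 V, V_3 = 1.369 V, V_4 = 0.0001266 V
Power in each resistor, P = (ΔV)²/R:
  P_R1 = (10 - 0.002953)²/47000 = 0.002126 W
  P_R2 = (0.002953 - 0.002124)²/3.9 = 0.000000176 W
  P_R3 = (1.369 - 0.0001266)²/13000 = 0.000144 W
  P_R4 = (0.0001266 - 0)²/1.2 = 0.00000001336 W
  P_R5 = (10 - 1.369)²/82000 = 0.0009086 W
  P_R6 = (0.002953 - 0.0001266)²/11000 = 0.0000000007262 W
  P_R7 = (0.002124 - 0)²/10 = 0.0000004513 W
P_total = P_R1 + P_R2 + P_R3 + P_R4 + P_R5 + P_R6 + P_R7 = 0.00318 W

Final answer: 0.00318 W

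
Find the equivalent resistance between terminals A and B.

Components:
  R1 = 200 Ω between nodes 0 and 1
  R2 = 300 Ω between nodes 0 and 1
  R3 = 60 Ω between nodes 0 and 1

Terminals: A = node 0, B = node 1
Reduce the network between node 0 (A) and node 1 (B) by series/parallel combination:
  Rp1 = R1 ‖ R2 ‖ R3 (parallel, all between nodes 0 and 1) = 1/(1/200 + 1/300 + 1/60) = 40 Ω
R_eq = 40 Ω

Final answer: 40 Ω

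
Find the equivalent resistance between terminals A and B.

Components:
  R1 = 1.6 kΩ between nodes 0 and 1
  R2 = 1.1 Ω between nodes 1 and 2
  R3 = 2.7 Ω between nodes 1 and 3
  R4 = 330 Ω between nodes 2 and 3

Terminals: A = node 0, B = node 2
Reduce the network between node 0 (A) and node 2 (B) by series/parallel combination:
  Rs1 = R3 + R4 (series, joined only at node 3) = 2.7 + 330 = 332.7 Ω
  Rp1 = R2 ‖ Rs1 (parallel, both between nodes 1 and 2) = 1/(1/1.1 + 1/332.7) = 1.096 Ω
  Rs2 = R1 + Rp1 (series, joined only at node 1) = 1600 + 1.096 = 1601 Ω
R_eq = 1.601 kΩ

Final answer: 1.601 kΩ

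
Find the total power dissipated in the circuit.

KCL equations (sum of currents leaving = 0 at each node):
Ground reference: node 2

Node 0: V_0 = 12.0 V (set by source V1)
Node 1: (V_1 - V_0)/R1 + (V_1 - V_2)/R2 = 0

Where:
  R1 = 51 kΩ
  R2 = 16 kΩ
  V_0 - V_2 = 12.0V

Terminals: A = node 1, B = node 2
Nodal analysis, taking node 2 as the 0 V reference.
Source V1 fixes V_0 = 12 V.
KCL at each unknown node (sum of currents leaving = 0; resistances in Ω):
  Node 1: (V_1 - 12)/51000 + (V_1 - 0)/16000 = 0
Collecting terms: 0.00008211 × V_1 = 0.0002353  =>  V_1 = 2.866 V
Power in each resistor, P = (ΔV)²/R:
  P_R1 = (12 - 2.866)²/51000 = 0.001636 W
  P_R2 = (2.866 - 0)²/16000 = 0.0005133 W
P_total = P_R1 + P_R2 = 0.002149 W

Final answer: 0.002149 W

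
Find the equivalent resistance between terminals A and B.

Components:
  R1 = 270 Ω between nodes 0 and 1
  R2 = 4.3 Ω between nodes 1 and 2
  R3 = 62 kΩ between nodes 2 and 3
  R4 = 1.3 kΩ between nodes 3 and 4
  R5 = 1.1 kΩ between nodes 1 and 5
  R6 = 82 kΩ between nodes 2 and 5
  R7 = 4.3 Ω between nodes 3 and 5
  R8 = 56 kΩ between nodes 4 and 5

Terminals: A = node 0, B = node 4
The network is not a plain series/parallel combination. Inject a 1 A test current into terminal A (node 0) and return it from terminal B (node 4); then R_eq = V_A / (1 A).
Nodal analysis, taking node 4 as the 0 V reference.
Current source I_test pushes 1 A into node 0 and draws it out of node 4.
KCL at each unknown node (sum of currents leaving = 0; resistances in Ω):
  Node 0: (V_0 - V_1)/270 - 1 = 0
  Node 1: (V_1 - V_0)/270 + (V_1 - V_2)/4.3 + (V_1 - V_5)/1100 = 0
  Node 2: (V_2 - V_1)/4.3 + (V_2 - V_3)/62000 + (V_2 - V_5)/82000 = 0
  Node 3: (V_3 - V_2)/62000 + (V_3 - 0)/1300 + (V_3 - V_5)/4.3 = 0
  Node 5: (V_5 - V_1)/1100 + (V_5 - V_2)/82000 + (V_5 - V_3)/4.3 + (V_5 - 0)/56000 = 0
Collecting terms (coefficients in siemens):
  0.003704·V_0 - 0.003704·V_1 = 1
  0.2372·V_1 - 0.003704·V_0 - 0.2326·V_2 - 0.0009091·V_5 = 0
  0.2326·V_2 - 0.2326·V_1 - 0.00001613·V_3 - 0.0000122·V_5 = 0
  0.2333·V_3 - 0.00001613·V_2 - 0.2326·V_5 = 0
  0.2335·V_5 - 0.0009091·V_1 - 0.0000122·V_2 - 0.2326·V_3 = 0
Solving these 5 simultaneous equations (Gaussian elimination) gives:
  V_0 = 2611 V, V_1 = 2341 V, V_2 = 2341 V, V_3 = 1270 V
  V_5 = 1275 V
R_eq = V_0 / 1 A = 2611 Ω = 2.611 kΩ

Final answer: 2.611 kΩ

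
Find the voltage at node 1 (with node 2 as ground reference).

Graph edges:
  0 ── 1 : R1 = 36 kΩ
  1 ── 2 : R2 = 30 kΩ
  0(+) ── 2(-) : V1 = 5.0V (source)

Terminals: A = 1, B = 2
Nodal analysis, taking node 2 as the 0 V reference.
Source V1 fixes V_0 = 5 V.
KCL at each unknown node (sum of currents leaving = 0; resistances in Ω):
  Node 1: (V_1 - 5)/36000 + (V_1 - 0)/30000 = 0
Collecting terms: 0.00006111 × V_1 = 0.0001389  =>  V_1 = 2.273 V
The requested potential is V_1 = 2.273 V.

Final answer: V_1 = 2.273 V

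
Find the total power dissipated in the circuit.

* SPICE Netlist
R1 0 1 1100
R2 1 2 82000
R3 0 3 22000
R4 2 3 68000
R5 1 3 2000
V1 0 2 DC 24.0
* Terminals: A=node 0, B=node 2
Nodal analysis, taking node 2 as the 0 V reference.
Source V1 fixes V_0 = 24 V.
KCL at each unknown node (sum of currents leaving = 0; resistances in Ω):
  Node 1: (V_1 - 24)/1100 + (V_1 - 0)/82000 + (V_1 - V_3)/2000 = 0
  Node 3: (V_3 - 24)/22000 + (V_3 - 0)/68000 + (V_3 - V_1)/2000 = 0
Collecting terms (coefficients in siemens):
  0.001421·V_1 - 0.0005·V_3 = 0.02182
  0.0005602·V_3 - 0.0005·V_1 = 0.001091
Determinant D = (0.001421)(0.0005602) - (-0.0005)(-0.0005) = 0.0000005461
V_1 = [(0.02182)(0.0005602) - (-0.0005)(0.001091)]/D = 23.38 V
V_3 = [(0.001421)(0.001091) - (0.02182)(-0.0005)]/D = 22.81 V
Power in each resistor, P = (ΔV)²/R:
  P_R1 = (24 - 23.38)²/1100 = 0.0003532 W
  P_R2 = (23.38 - 0)²/82000 = 0.006664 W
  P_R3 = (24 - 22.81)²/22000 = 0.00006398 W
  P_R4 = (0 - 22.81)²/68000 = 0.007654 W
  P_R5 = (23.38 - 22.81)²/2000 = 0.0001586 W
P_total = P_R1 + P_R2 + P_R3 + P_R4 + P_R5 = 0.01489 W

Final answer: 0.01489 W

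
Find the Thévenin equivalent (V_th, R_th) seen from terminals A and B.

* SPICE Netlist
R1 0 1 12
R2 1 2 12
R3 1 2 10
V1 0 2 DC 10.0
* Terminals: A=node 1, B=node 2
Step 1 — V_th is the open-circuit voltage V_A - V_B (nothing connected across the terminals).
Nodal analysis, taking node 2 as the 0 V reference.
Source V1 fixes V_0 = 10 V.
KCL at each unknown node (sum of currents leaving = 0; resistances in Ω):
  Node 1: (V_1 - 10)/12 + (V_1 - 0)/12 + (V_1 - 0)/10 = 0
Collecting terms: 0.2667 × V_1 = 0.8333  =>  V_1 = 3.125 V
V_th = V_1 - V_2 = 3.125 - 0 = 3.125 V
Step 2 — R_th: zero the source — replace V1 by a short circuit (node 2 merges into node 0) — and find the resistance seen between A (node 1) and B (node 0).
Reduce the network between node 1 (A) and node 0 (B) by series/parallel combination:
  Rp1 = R1 ‖ R2 ‖ R3 (parallel, all between nodes 0 and 1) = 1/(1/12 + 1/12 + 1/10) = 3.75 Ω
R_th = 3.75 Ω

Final answer: V_th = 3.125 V, R_th = 3.75 Ω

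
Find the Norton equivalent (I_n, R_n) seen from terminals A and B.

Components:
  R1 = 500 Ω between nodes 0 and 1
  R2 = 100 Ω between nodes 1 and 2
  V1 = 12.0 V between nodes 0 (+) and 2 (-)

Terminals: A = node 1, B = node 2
Find the Thévenin equivalent first; then I_n = V_th/R_th and R_n = R_th.
Step 1 — V_th is the open-circuit voltage V_A - V_B (nothing connected across the terminals).
Nodal analysis, taking node 2 as the 0 V reference.
Source V1 fixes V_0 = 12 V.
KCL at each unknown node (sum of currents leaving = 0; resistances in Ω):
  Node 1: (V_1 - 12)/500 + (V_1 - 0)/100 = 0
Collecting terms: 0.012 × V_1 = 0.024  =>  V_1 = 2 V
V_th = V_1 - V_2 = 2 - 0 = 2 V
Step 2 — R_th: zero the source — replace V1 by a short circuit (node 2 merges into node 0) — and find the resistance seen between A (node 1) and B (node 0).
Reduce the network between node 1 (A) and node 0 (B) by series/parallel combination:
  Rp1 = R1 ‖ R2 (parallel, both between nodes 0 and 1) = 1/(1/500 + 1/100) = 83.33 Ω
R_th = 83.33 Ω
I_n = V_th/R_th = 2/83.33 = 0.024 A, and R_n = R_th = 83.33 Ω

Final answer: I_n = 0.024 A, R_n = 83.33 Ω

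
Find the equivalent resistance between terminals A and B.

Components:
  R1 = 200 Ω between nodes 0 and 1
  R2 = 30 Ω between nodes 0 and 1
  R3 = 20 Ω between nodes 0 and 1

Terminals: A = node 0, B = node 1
Reduce the network between node 0 (A) and node 1 (B) by series/parallel combination:
  Rp1 = R1 ‖ R2 ‖ R3 (parallel, all between nodes 0 and 1) = 1/(1/200 + 1/30 + 1/20) = 11.32 Ω
R_eq = 11.32 Ω

Final answer: 11.32 Ω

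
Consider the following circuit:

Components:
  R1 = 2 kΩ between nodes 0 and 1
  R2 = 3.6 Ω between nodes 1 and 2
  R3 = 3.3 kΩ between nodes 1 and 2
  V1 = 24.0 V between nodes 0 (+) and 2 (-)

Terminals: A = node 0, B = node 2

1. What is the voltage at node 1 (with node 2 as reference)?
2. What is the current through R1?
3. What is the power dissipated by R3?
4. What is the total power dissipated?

Nodal analysis, taking node 2 as the 0 V reference.
Source V1 fixes V_0 = 24 V.
KCL at each unknown node (sum of currents leaving = 0; resistances in Ω):
  Node 1: (V_1 - 24)/2000 + (V_1 - 0)/3.6 + (V_1 - 0)/3300 = 0
Collecting terms: 0.2786 × V_1 = 0.012  =>  V_1 = 0.04308 V
Part 1:
  Read off the nodal solution: V_1 = 0.04308 V
Part 2:
  I_R1 = (V_0 - V_1)/R1 = (24 - 0.04308)/2000 = 0.01198 A
  Magnitude: I_R1 = 0.01198 A
Part 3:
  I_R3 = (V_1 - V_2)/R3 = (0.04308 - 0)/3300 = 0.00001305 A
  P_R3 = I_R3² × R3 = (0.00001305)² × 3300 = 0.0000005623 W
Part 4:
  Power in each resistor, P = (ΔV)²/R:
    P_R1 = (24 - 0.04308)²/2000 = 0.287 W
    P_R2 = (0.04308 - 0)²/3.6 = 0.0005154 W
    P_R3 = (0.04308 - 0)²/3300 = 0.0000005623 W
  P_total = P_R1 + P_R2 + P_R3 = 0.2875 W

Final answers:
1. V_1 = 0.04308 V
2. I_R1 = 0.01198 A
3. P_R3 = 5.623e-07 W
4. P_total = 0.2875 W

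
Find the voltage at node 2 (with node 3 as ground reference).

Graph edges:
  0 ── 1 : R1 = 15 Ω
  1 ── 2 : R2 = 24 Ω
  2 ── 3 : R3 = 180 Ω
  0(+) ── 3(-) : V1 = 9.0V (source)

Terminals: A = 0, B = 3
Nodal analysis, taking node 3 as the 0 V reference.
Source V1 fixes V_0 = 9 V.
KCL at each unknown node (sum of currents leaving = 0; resistances in Ω):
  Node 1: (V_1 - 9)/15 + (V_1 - V_2)/24 = 0
  Node 2: (V_2 - V_1)/24 + (V_2 - 0)/180 = 0
Collecting terms (coefficients in siemens):
  0.1083·V_1 - 0.04167·V_2 = 0.6
  0.04722·V_2 - 0.04167·V_1 = 0
Determinant D = (0.1083)(0.04722) - (-0.04167)(-0.04167) = 0.00338
V_1 = [(0.6)(0.04722) - (-0.04167)(0)]/D = 8.384 V
V_2 = [(0.1083)(0) - (0.6)(-0.04167)]/D = 7.397 V
The requested potential is V_2 = 7.397 V.

Final answer: V_2 = 7.397 V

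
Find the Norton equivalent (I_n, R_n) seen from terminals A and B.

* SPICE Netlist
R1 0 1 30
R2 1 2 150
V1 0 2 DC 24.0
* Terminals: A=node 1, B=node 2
Find the Thévenin equivalent first; then I_n = V_th/R_th and R_n = R_th.
Step 1 — V_th is the open-circuit voltage V_A - V_B (nothing connected across the terminals).
Nodal analysis, taking node 2 as the 0 V reference.
Source V1 fixes V_0 = 24 V.
KCL at each unknown node (sum of currents leaving = 0; resistances in Ω):
  Node 1: (V_1 - 24)/30 + (V_1 - 0)/150 = 0
Collecting terms: 0.04 × V_1 = 0.8  =>  V_1 = 20 V
V_th = V_1 - V_2 = 20 - 0 = 20 V
Step 2 — R_th: zero the source — replace V1 by a short circuit (node 2 merges into node 0) — and find the resistance seen between A (node 1) and B (node 0).
Reduce the network between node 1 (A) and node 0 (B) by series/parallel combination:
  Rp1 = R1 ‖ R2 (parallel, both between nodes 0 and 1) = 1/(1/30 + 1/150) = 25 Ω
R_th = 25 Ω
I_n = V_th/R_th = 20/25 = 0.8 A, and R_n = R_th = 25 Ω

Final answer: I_n = 0.8 A, R_n = 25 Ω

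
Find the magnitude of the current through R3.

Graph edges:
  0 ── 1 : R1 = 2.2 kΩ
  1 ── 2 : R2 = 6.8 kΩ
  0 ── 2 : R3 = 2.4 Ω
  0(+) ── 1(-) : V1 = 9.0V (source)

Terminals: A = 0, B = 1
Nodal analysis, taking node 1 as the 0 V reference.
Source V1 fixes V_0 = 9 V.
KCL at each unknown node (sum of currents leaving = 0; resistances in Ω):
  Node 2: (V_2 - 0)/6800 + (V_2 - 9)/2.4 = 0
Collecting terms: 0.4168 × V_2 = 3.75  =>  V_2 = 8.997 V
I_R3 = (V_0 - V_2)/R3 = (9 - 8.997)/2.4 = 0.001323 A
|I_R3| = 0.001323 A

Final answer: |I_R3| = 0.001323 A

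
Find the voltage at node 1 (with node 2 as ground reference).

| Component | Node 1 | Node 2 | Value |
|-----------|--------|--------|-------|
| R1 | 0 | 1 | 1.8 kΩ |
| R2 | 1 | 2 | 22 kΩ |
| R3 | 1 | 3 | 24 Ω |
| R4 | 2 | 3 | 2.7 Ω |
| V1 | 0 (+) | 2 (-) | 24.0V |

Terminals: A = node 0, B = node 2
Nodal analysis, taking node 2 as the 0 V reference.
Source V1 fixes V_0 = 24 V.
KCL at each unknown node (sum of currents leaving = 0; resistances in Ω):
  Node 1: (V_1 - 24)/1800 + (V_1 - 0)/22000 + (V_1 - V_3)/24 = 0
  Node 3: (V_3 - V_1)/24 + (V_3 - 0)/2.7 = 0
Collecting terms (coefficients in siemens):
  0.04227·V_1 - 0.04167·V_3 = 0.01333
  0.412·V_3 - 0.04167·V_1 = 0
Determinant D = (0.04227)(0.412) - (-0.04167)(-0.04167) = 0.01568
V_1 = [(0.01333)(0.412) - (-0.04167)(0)]/D = 0.3504 V
V_3 = [(0.04227)(0) - (0.01333)(-0.04167)]/D = 0.03543 V
The requested potential is V_1 = 0.3504 V.

Final answer: V_1 = 0.3504 V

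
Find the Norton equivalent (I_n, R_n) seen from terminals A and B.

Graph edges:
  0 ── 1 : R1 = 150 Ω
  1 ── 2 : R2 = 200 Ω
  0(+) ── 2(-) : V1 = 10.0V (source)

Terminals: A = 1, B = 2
Find the Thévenin equivalent first; then I_n = V_th/R_th and R_n = R_th.
Step 1 — V_th is the open-circuit voltage V_A - V_B (nothing connected across the terminals).
Nodal analysis, taking node 2 as the 0 V reference.
Source V1 fixes V_0 = 10 V.
KCL at each unknown node (sum of currents leaving = 0; resistances in Ω):
  Node 1: (V_1 - 10)/150 + (V_1 - 0)/200 = 0
Collecting terms: 0.01167 × V_1 = 0.06667  =>  V_1 = 5.714 V
V_th = V_1 - V_2 = 5.714 - 0 = 5.714 V
Step 2 — R_th: zero the source — replace V1 by a short circuit (node 2 merges into node 0) — and find the resistance seen between A (node 1) and B (node 0).
Reduce the network between node 1 (A) and node 0 (B) by series/parallel combination:
  Rp1 = R1 ‖ R2 (parallel, both between nodes 0 and 1) = 1/(1/150 + 1/200) = 85.71 Ω
R_th = 85.71 Ω
I_n = V_th/R_th = 5.714/85.71 = 0.06667 A, and R_n = R_th = 85.71 Ω

Final answer: I_n = 0.06667 A, R_n = 85.71 Ω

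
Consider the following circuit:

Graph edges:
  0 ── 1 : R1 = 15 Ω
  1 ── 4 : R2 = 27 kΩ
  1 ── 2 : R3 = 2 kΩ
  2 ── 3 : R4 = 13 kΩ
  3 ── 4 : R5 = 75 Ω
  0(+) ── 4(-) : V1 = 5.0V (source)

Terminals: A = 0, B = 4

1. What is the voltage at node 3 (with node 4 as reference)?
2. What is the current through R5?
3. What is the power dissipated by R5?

Nodal analysis, taking node 4 as the 0 V reference.
Source V1 fixes V_0 = 5 V.
KCL at each unknown node (sum of currents leaving = 0; resistances in Ω):
  Node 1: (V_1 - 5)/15 + (V_1 - 0)/27000 + (V_1 - V_2)/2000 = 0
  Node 2: (V_2 - V_1)/2000 + (V_2 - V_3)/13000 = 0
  Node 3: (V_3 - V_2)/13000 + (V_3 - 0)/75 = 0
Collecting terms (coefficients in siemens):
  0.0672·V_1 - 0.0005·V_2 = 0.3333
  0.0005769·V_2 - 0.0005·V_1 - 0.00007692·V_3 = 0
  0.01341·V_3 - 0.00007692·V_2 = 0
Solving these 3 simultaneous equations (Gaussian elimination) gives:
  V_1 = 4.992 V, V_2 = 4.33 V, V_3 = 0.02484 V
Part 1:
  Read off the nodal solution: V_3 = 0.02484 V
Part 2:
  I_R5 = (V_3 - V_4)/R5 = (0.02484 - 0)/75 = 0.0003312 A
  Magnitude: I_R5 = 0.0003312 A
Part 3:
  I_R5 = (V_3 - V_4)/R5 = (0.02484 - 0)/75 = 0.0003312 A
  P_R5 = I_R5² × R5 = (0.0003312)² × 75 = 0.000008225 W

Final answers:
1. V_3 = 0.02484 V
2. I_R5 = 0.0003312 A
3. P_R5 = 8.225e-06 W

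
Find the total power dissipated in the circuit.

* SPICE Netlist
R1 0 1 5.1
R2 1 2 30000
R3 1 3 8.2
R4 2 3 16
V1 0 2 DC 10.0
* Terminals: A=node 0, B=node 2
Nodal analysis, taking node 2 as the 0 V reference.
Source V1 fixes V_0 = 10 V.
KCL at each unknown node (sum of currents leaving = 0; resistances in Ω):
  Node 1: (V_1 - 10)/5.1 + (V_1 - 0)/30000 + (V_1 - V_3)/8.2 = 0
  Node 3: (V_3 - V_1)/8.2 + (V_3 - 0)/16 = 0
Collecting terms (coefficients in siemens):
  0.3181·V_1 - 0.122·V_3 = 1.961
  0.1845·V_3 - 0.122·V_1 = 0
Determinant D = (0.3181)(0.1845) - (-0.122)(-0.122) = 0.0438
V_1 = [(1.961)(0.1845) - (-0.122)(0)]/D = 8.258 V
V_3 = [(0.3181)(0) - (1.961)(-0.122)]/D = 5.46 V
Power in each resistor, P = (ΔV)²/R:
  P_R1 = (10 - 8.258)²/5.1 = 0.5949 W
  P_R2 = (8.258 - 0)²/30000 = 0.002273 W
  P_R3 = (8.258 - 5.46)²/8.2 = 0.9549 W
  P_R4 = (0 - 5.46)²/16 = 1.863 W
P_total = P_R1 + P_R2 + P_R3 + P_R4 = 3.415 W

Final answer: 3.415 W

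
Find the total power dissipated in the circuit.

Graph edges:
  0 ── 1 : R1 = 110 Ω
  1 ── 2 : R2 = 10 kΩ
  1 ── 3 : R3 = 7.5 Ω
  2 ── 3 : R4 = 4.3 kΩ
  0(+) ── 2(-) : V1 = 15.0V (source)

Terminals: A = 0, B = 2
Nodal analysis, taking node 2 as the 0 V reference.
Source V1 fixes V_0 = 15 V.
KCL at each unknown node (sum of currents leaving = 0; resistances in Ω):
  Node 1: (V_1 - 15)/110 + (V_1 - 0)/10000 + (V_1 - V_3)/7.5 = 0
  Node 3: (V_3 - V_1)/7.5 + (V_3 - 0)/4300 = 0
Collecting terms (coefficients in siemens):
  0.1425·V_1 - 0.1333·V_3 = 0.1364
  0.1336·V_3 - 0.1333·V_1 = 0
Determinant D = (0.1425)(0.1336) - (-0.1333)(-0.1333) = 0.001259
V_1 = [(0.1364)(0.1336) - (-0.1333)(0)]/D = 14.47 V
V_3 = [(0.1425)(0) - (0.1364)(-0.1333)]/D = 14.45 V
Power in each resistor, P = (ΔV)²/R:
  P_R1 = (15 - 14.47)²/110 = 0.002541 W
  P_R2 = (14.47 - 0)²/10000 = 0.02094 W
  P_R3 = (14.47 - 14.45)²/7.5 = 0.00008465 W
  P_R4 = (0 - 14.45)²/4300 = 0.04853 W
P_total = P_R1 + P_R2 + P_R3 + P_R4 = 0.0721 W

Final answer: 0.0721 W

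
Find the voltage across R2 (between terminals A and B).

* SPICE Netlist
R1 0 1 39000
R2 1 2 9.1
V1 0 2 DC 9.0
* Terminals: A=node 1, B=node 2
R1 and R2 are in series across V1 (node 0 → node 1 → node 2), and the output A–B is taken across R2, so this is a voltage divider.
Series current: I = V1/(R1 + R2) = 9/(39000 + 9.1) = 9/39010 = 0.0002307 A
V_R2 = I × R2 = V1 × R2/(R1 + R2) = 9 × 9.1/39010 = 0.0021 V

Final answer: 0.0021 V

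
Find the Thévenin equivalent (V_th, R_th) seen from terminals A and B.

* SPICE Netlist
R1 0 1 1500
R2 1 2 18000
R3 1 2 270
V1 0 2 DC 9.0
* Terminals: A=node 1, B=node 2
Step 1 — V_th is the open-circuit voltage V_A - V_B (nothing connected across the terminals).
Nodal analysis, taking node 2 as the 0 V reference.
Source V1 fixes V_0 = 9 V.
KCL at each unknown node (sum of currents leaving = 0; resistances in Ω):
  Node 1: (V_1 - 9)/1500 + (V_1 - 0)/18000 + (V_1 - 0)/270 = 0
Collecting terms: 0.004426 × V_1 = 0.006  =>  V_1 = 1.356 V
V_th = V_1 - V_2 = 1.356 - 0 = 1.356 V
Step 2 — R_th: zero the source — replace V1 by a short circuit (node 2 merges into node 0) — and find the resistance seen between A (node 1) and B (node 0).
Reduce the network between node 1 (A) and node 0 (B) by series/parallel combination:
  Rp1 = R1 ‖ R2 ‖ R3 (parallel, all between nodes 0 and 1) = 1/(1/1500 + 1/18000 + 1/270) = 225.9 Ω
R_th = 225.9 Ω

Final answer: V_th = 1.356 V, R_th = 225.9 Ω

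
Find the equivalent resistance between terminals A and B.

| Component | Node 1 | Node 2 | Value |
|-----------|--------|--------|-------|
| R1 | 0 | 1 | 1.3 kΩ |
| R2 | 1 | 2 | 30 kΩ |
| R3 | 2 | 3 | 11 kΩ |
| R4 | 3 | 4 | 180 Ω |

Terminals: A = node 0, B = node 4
Reduce the network between node 0 (A) and node 4 (B) by series/parallel combination:
  Rs1 = R1 + R2 (series, joined only at node 1) = 1300 + 30000 = 31300 Ω
  Rs2 = R3 + Rs1 (series, joined only at node 2) = 11000 + 31300 = 42300 Ω
  Rs3 = R4 + Rs2 (series, joined only at node 3) = 180 + 42300 = 42480 Ω
R_eq = 42.48 kΩ

Final answer: 42.48 kΩ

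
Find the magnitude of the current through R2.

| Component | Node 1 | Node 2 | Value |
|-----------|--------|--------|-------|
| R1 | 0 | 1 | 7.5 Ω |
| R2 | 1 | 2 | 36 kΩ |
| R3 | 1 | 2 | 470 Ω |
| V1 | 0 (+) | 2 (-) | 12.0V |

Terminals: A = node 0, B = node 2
Nodal analysis, taking node 2 as the 0 V reference.
Source V1 fixes V_0 = 12 V.
KCL at each unknown node (sum of currents leaving = 0; resistances in Ω):
  Node 1: (V_1 - 12)/7.5 + (V_1 - 0)/36000 + (V_1 - 0)/470 = 0
Collecting terms: 0.1355 × V_1 = 1.6  =>  V_1 = 11.81 V
I_R2 = (V_1 - V_2)/R2 = (11.81 - 0)/36000 = 0.000328 A
|I_R2| = 0.000328 A

Final answer: |I_R2| = 0.000328 A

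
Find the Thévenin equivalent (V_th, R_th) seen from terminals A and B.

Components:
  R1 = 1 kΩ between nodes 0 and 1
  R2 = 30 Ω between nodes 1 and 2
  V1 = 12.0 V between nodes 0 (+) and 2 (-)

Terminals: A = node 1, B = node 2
Step 1 — V_th is the open-circuit voltage V_A - V_B (nothing connected across the terminals).
Nodal analysis, taking node 2 as the 0 V reference.
Source V1 fixes V_0 = 12 V.
KCL at each unknown node (sum of currents leaving = 0; resistances in Ω):
  Node 1: (V_1 - 12)/1000 + (V_1 - 0)/30 = 0
Collecting terms: 0.03433 × V_1 = 0.012  =>  V_1 = 0.3495 V
V_th = V_1 - V_2 = 0.3495 - 0 = 0.3495 V
Step 2 — R_th: zero the source — replace V1 by a short circuit (node 2 merges into node 0) — and find the resistance seen between A (node 1) and B (node 0).
Reduce the network between node 1 (A) and node 0 (B) by series/parallel combination:
  Rp1 = R1 ‖ R2 (parallel, both between nodes 0 and 1) = 1/(1/1000 + 1/30) = 29.13 Ω
R_th = 29.13 Ω

Final answer: V_th = 0.3495 V, R_th = 29.13 Ω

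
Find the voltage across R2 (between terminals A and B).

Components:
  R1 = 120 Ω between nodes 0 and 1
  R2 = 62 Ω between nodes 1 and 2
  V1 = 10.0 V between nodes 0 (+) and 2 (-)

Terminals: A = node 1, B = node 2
R1 and R2 are in series across V1 (node 0 → node 1 → node 2), and the output A–B is taken across R2, so this is a voltage divider.
Series current: I = V1/(R1 + R2) = 10/(120 + 62) = 10/182 = 0.05495 A
V_R2 = I × R2 = V1 × R2/(R1 + R2) = 10 × 62/182 = 3.407 V

Final answer: 3.407 V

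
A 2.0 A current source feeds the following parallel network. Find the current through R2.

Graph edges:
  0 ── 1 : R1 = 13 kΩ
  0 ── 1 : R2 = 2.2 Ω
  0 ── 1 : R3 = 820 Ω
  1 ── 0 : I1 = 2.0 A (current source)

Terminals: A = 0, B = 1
All resistors sit directly between nodes 0 and 1, so they are in parallel and share one voltage V; the full source current 2 A splits among them.
1/R_par = 1/13000 + 1/2.2 + 1/820 = 0.4558 S  =>  R_par = 2.194 Ω
V = I × R_par = 2 × 2.194 = 4.387 V
I_R2 = V/R2 = 4.387/2.2 = 1.994 A

Final answer: 1.994 A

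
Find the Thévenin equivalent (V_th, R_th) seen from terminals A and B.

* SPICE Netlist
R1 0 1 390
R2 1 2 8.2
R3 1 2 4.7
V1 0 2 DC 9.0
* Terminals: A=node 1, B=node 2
Step 1 — V_th is the open-circuit voltage V_A - V_B (nothing connected across the terminals).
Nodal analysis, taking node 2 as the 0 V reference.
Source V1 fixes V_0 = 9 V.
KCL at each unknown node (sum of currents leaving = 0; resistances in Ω):
  Node 1: (V_1 - 9)/390 + (V_1 - 0)/8.2 + (V_1 - 0)/4.7 = 0
Collecting terms: 0.3373 × V_1 = 0.02308  =>  V_1 = 0.06842 V
V_th = V_1 - V_2 = 0.06842 - 0 = 0.06842 V
Step 2 — R_th: zero the source — replace V1 by a short circuit (node 2 merges into node 0) — and find the resistance seen between A (node 1) and B (node 0).
Reduce the network between node 1 (A) and node 0 (B) by series/parallel combination:
  Rp1 = R1 ‖ R2 ‖ R3 (parallel, all between nodes 0 and 1) = 1/(1/390 + 1/8.2 + 1/4.7) = 2.965 Ω
R_th = 2.965 Ω

Final answer: V_th = 0.06842 V, R_th = 2.965 Ω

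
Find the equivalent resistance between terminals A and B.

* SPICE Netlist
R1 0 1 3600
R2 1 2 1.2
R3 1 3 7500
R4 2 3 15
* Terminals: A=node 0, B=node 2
Reduce the network between node 0 (A) and node 2 (B) by series/parallel combination:
  Rs1 = R3 + R4 (series, joined only at node 3) = 7500 + 15 = 7515 Ω
  Rp1 = R2 ‖ Rs1 (parallel, both between nodes 1 and 2) = 1/(1/1.2 + 1/7515) = 1.2 Ω
  Rs2 = R1 + Rp1 (series, joined only at node 1) = 3600 + 1.2 = 3601 Ω
R_eq = 3.601 kΩ

Final answer: 3.601 kΩ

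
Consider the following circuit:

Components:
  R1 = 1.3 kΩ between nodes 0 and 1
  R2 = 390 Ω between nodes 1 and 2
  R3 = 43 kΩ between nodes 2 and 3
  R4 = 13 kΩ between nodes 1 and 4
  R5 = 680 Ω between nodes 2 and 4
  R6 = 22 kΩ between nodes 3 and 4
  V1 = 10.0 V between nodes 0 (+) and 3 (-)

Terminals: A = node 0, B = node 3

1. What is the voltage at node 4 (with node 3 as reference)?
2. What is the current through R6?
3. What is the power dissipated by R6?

Nodal analysis, taking node 3 as the 0 V reference.
Source V1 fixes V_0 = 10 V.
KCL at each unknown node (sum of currents leaving = 0; resistances in Ω):
  Node 1: (V_1 - 10)/1300 + (V_1 - V_2)/390 + (V_1 - V_4)/13000 = 0
  Node 2: (V_2 - V_1)/390 + (V_2 - 0)/43000 + (V_2 - V_4)/680 = 0
  Node 4: (V_4 - V_1)/13000 + (V_4 - V_2)/680 + (V_4 - 0)/22000 = 0
Collecting terms (coefficients in siemens):
  0.00341·V_1 - 0.002564·V_2 - 0.00007692·V_4 = 0.007692
  0.004058·V_2 - 0.002564·V_1 - 0.001471·V_4 = 0
  0.001593·V_4 - 0.00007692·V_1 - 0.001471·V_2 = 0
Solving these 3 simultaneous equations (Gaussian elimination) gives:
  V_1 = 9.212 V, V_2 = 8.989 V, V_4 = 8.743 V
Part 1:
  Read off the nodal solution: V_4 = 8.743 V
Part 2:
  I_R6 = (V_3 - V_4)/R6 = (0 - 8.743)/22000 = -0.0003974 A
  Magnitude: I_R6 = 0.0003974 A
Part 3:
  I_R6 = (V_3 - V_4)/R6 = (0 - 8.743)/22000 = -0.0003974 A
  P_R6 = I_R6² × R6 = (-0.0003974)² × 22000 = 0.003475 W

Final answers:
1. V_4 = 8.743 V
2. I_R6 = 0.0003974 A
3. P_R6 = 0.003475 W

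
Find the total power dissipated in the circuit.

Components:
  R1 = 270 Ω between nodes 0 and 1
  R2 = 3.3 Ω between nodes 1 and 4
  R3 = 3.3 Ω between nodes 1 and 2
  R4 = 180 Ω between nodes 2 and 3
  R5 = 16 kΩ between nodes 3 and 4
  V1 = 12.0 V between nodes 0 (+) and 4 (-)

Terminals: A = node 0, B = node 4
Nodal analysis, taking node 4 as the 0 V reference.
Source V1 fixes V_0 = 12 V.
KCL at each unknown node (sum of currents leaving = 0; resistances in Ω):
  Node 1: (V_1 - 12)/270 + (V_1 - 0)/3.3 + (V_1 - V_2)/3.3 = 0
  Node 2: (V_2 - V_1)/3.3 + (V_2 - V_3)/180 = 0
  Node 3: (V_3 - V_2)/180 + (V_3 - 0)/16000 = 0
Collecting terms (coefficients in siemens):
  0.6098·V_1 - 0.303·V_2 = 0.04444
  0.3086·V_2 - 0.303·V_1 - 0.005556·V_3 = 0
  0.005618·V_3 - 0.005556·V_2 = 0
Solving these 3 simultaneous equations (Gaussian elimination) gives:
  V_1 = 0.1449 V, V_2 = 0.1448 V, V_3 = 0.1432 V
Power in each resistor, P = (ΔV)²/R:
  P_R1 = (12 - 0.1449)²/270 = 0.5205 W
  P_R2 = (0.1449 - 0)²/3.3 = 0.006359 W
  P_R3 = (0.1449 - 0.1448)²/3.3 = 0.0000000002644 W
  P_R4 = (0.1448 - 0.1432)²/180 = 0.00000001442 W
  P_R5 = (0.1432 - 0)²/16000 = 0.000001282 W
P_total = P_R1 + P_R2 + P_R3 + P_R4 + P_R5 = 0.5269 W

Final answer: 0.5269 W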